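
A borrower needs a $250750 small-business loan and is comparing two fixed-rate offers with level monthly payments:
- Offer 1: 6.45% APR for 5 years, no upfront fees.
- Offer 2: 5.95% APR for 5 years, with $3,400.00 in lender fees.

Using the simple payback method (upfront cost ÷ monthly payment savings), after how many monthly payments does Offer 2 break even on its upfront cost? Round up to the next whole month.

Offer 1: at 6.45% the monthly rate is 0.0053750, so the payment is 250,750 × 0.0053750 / (1 − 1.0053750^−60) = $4,900.34.
Offer 2: at 5.95% the monthly rate is 0.0049583, so the payment is 250,750 × 0.0049583 / (1 − 1.0049583^−60) = $4,841.87.
Monthly savings = $4,900.34 − $4,841.87 = $58.47.
Break-even = $3,400.00 / $58.47 = 58.15 → 59 months.

59 months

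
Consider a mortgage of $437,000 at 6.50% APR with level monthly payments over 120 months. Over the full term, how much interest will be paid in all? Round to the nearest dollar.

At 6.50% the monthly rate is 0.0054167, so the payment is 437,000 × 0.0054167 / (1 − 1.0054167^−120) = $4,962.05.
Total paid = 120 × $4,962.05 = $595,446.00; interest = $595,446.00 − $437,000 = $158,446.00.

$158,446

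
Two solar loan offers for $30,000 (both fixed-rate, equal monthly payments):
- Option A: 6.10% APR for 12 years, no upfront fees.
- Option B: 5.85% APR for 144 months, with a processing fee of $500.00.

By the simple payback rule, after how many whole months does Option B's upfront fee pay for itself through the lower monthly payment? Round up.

129 months

Option A: monthly rate = 6.1%/12 = 0.0050833; payment = 30,000 × 0.0050833 / (1 − (1+0.0050833)^−144) = $294.31.
Option B: monthly rate = 5.85%/12 = 0.0048750; payment = 30,000 × 0.0048750 / (1 − (1+0.0048750)^−144) = $290.43.
Monthly savings = $294.31 − $290.43 = $3.88.
Break-even = $500.00 / $3.88 = 128.87 → 129 months.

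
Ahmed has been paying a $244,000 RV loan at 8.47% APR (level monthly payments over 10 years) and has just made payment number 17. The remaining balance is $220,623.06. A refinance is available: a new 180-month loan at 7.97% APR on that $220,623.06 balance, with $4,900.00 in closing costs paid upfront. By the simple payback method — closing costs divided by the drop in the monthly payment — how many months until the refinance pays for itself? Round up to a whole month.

Current payment = 244,000 × 8.47%/12 / (1 − (1+0.0070583)^−120) = $3,021.34.
Refinanced payment = 220,623.06 × 0.0066417 / (1 − (1+0.0066417)^−180) = $2,104.57.
Monthly savings = $3,021.34 − $2,104.57 = $916.77.
Break-even = $4,900.00 / $916.77 = 5.34 → 6 months.

6 months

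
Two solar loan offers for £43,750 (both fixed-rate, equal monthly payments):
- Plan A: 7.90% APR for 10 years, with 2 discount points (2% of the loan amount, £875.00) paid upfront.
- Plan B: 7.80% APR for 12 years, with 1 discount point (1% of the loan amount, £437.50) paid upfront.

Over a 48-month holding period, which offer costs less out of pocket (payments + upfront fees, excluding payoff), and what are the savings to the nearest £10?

Plan B by £3,300

Plan A: at 7.90% the monthly rate is 0.0065833, so the payment is 43,750 × 0.0065833 / (1 − 1.0065833^−120) = £528.50.
Plan B: at 7.80% the monthly rate is 0.0065000, so the payment is 43,750 × 0.0065000 / (1 − 1.0065000^−144) = £468.79.
Over 48 months: Plan A costs 48 × £528.50 + £875.00 = £26,243.00; Plan B costs 48 × £468.79 + £437.50 = £22,939.42.
Plan B is cheaper by £26,243.00 − £22,939.42 = £3,303.58.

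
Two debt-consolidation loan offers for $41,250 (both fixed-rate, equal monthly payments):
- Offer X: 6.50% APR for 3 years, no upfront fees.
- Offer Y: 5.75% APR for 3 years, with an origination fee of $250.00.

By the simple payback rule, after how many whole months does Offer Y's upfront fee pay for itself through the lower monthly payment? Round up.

18 months

Offer X: at 6.50% the monthly rate is 0.0054167, so the payment is 41,250 × 0.0054167 / (1 − 1.0054167^−36) = $1,264.27.
Offer Y: at 5.75% the monthly rate is 0.0047917, so the payment is 41,250 × 0.0047917 / (1 − 1.0047917^−36) = $1,250.24.
Monthly savings = $1,264.27 − $1,250.24 = $14.03.
Break-even = $250.00 / $14.03 = 17.82 → 18 months.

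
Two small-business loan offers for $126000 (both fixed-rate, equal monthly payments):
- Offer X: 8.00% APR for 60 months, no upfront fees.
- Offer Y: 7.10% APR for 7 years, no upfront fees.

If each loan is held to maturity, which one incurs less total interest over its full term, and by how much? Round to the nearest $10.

Offer X: monthly rate = 8%/12 = 0.0066667; payment = 126,000 × 0.0066667 / (1 − (1+0.0066667)^−60) = $2,554.83.
Total interest on Offer X = 60 × $2,554.83 − $126,000 = $27,289.80.
Offer Y: monthly rate = 7.1%/12 = 0.0059167; payment = 126,000 × 0.0059167 / (1 − (1+0.0059167)^−84) = $1,907.84.
Total interest on Offer Y = 84 × $1,907.84 − $126,000 = $34,258.56.
Offer X is lower by $6,968.76.

Offer X by $6,970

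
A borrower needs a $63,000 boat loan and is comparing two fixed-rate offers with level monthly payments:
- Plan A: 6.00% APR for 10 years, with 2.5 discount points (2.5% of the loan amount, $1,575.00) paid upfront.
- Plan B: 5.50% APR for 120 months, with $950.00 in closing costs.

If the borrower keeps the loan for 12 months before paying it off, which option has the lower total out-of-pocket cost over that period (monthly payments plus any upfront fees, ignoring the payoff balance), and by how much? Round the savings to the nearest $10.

Plan B by $810

Plan A: at 6.00% the monthly rate is 0.0050000, so the payment is 63,000 × 0.0050000 / (1 − 1.0050000^−120) = $699.43.
Plan B: at 5.50% the monthly rate is 0.0045833, so the payment is 63,000 × 0.0045833 / (1 − 1.0045833^−120) = $683.72.
Over 12 months: Plan A costs 12 × $699.43 + $1,575.00 = $9,968.16; Plan B costs 12 × $683.72 + $950.00 = $9,154.64.
Plan B is cheaper by $9,968.16 − $9,154.64 = $813.52.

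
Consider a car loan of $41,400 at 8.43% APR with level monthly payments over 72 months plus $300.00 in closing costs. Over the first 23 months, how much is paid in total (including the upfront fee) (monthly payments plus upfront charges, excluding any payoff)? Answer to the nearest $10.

$17,200

Monthly rate = 8.43%/12 = 0.0070250; payment = 41,400 × 0.0070250 / (1 − (1+0.0070250)^−72) = $734.60.
Total outlay = 23 × $734.60 + $300.00 = $17,195.80.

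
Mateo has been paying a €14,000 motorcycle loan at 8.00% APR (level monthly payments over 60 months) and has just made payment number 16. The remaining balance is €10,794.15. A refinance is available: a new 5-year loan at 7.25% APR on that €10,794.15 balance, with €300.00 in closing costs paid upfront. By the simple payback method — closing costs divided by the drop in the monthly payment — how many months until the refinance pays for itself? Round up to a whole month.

5 months

Current payment = 14,000 × 8%/12 / (1 − (1+0.0066667)^−60) = €283.87.
Refinanced payment = 10,794.15 × 0.0060417 / (1 − (1+0.0060417)^−60) = €215.01.
Monthly savings = €283.87 − €215.01 = €68.86.
Break-even = €300.00 / €68.86 = 4.36 → 5 months.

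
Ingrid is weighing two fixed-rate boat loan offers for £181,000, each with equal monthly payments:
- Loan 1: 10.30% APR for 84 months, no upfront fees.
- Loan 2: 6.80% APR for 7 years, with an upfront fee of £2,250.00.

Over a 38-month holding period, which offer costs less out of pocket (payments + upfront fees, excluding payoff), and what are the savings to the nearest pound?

Loan 1: monthly rate = 10.3%/12 = 0.0085833; payment = 181,000 × 0.0085833 / (1 − (1+0.0085833)^−84) = £3,032.95.
Loan 2: at 6.80% the monthly rate is 0.0056667, so the payment is 181,000 × 0.0056667 / (1 − 1.0056667^−84) = £2,714.11.
Over 38 months: Loan 1 costs 38 × £3,032.95 = £115,252.10; Loan 2 costs 38 × £2,714.11 + £2,250.00 = £105,386.18.
Loan 2 is cheaper by £115,252.10 − £105,386.18 = £9,865.92.

Loan 2 by £9,866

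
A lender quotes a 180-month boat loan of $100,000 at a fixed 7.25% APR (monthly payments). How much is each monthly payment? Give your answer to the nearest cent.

At 7.25% the monthly rate is 0.0060417, so the payment is 100,000 × 0.0060417 / (1 − 1.0060417^−180) = $912.86.

$912.86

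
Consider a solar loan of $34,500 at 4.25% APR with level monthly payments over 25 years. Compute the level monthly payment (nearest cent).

At 4.25% the monthly rate is 0.0035417, so the payment is 34,500 × 0.0035417 / (1 − 1.0035417^−300) = $186.90.

$186.90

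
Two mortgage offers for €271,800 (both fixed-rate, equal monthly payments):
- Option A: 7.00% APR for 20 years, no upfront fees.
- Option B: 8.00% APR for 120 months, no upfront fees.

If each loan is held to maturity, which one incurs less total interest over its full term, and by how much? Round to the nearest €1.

Option B by €110,021

Option A: at 7.00% the monthly rate is 0.0058333, so the payment is 271,800 × 0.0058333 / (1 − 1.0058333^−240) = €2,107.26.
Total interest on Option A = 240 × €2,107.26 − €271,800 = €233,942.40.
Option B: monthly rate = 8%/12 = 0.0066667; payment = 271,800 × 0.0066667 / (1 − (1+0.0066667)^−120) = €3,297.68.
Total interest on Option B = 120 × €3,297.68 − €271,800 = €123,921.60.
Option B is lower by €110,020.80.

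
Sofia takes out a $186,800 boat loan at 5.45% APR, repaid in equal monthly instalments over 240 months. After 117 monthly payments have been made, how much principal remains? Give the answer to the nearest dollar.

With monthly rate i = 5.45%/12 = 0.0045417, the balance after k of n payments is P · [(1+i)^n − (1+i)^k] / [(1+i)^n − 1].
(1+0.0045417)^240 = 2.96694339 and (1+0.0045417)^117 = 1.69922451, so the balance is 186,800 × (2.96694339 − 1.69922451) / (2.96694339 − 1) = $120,394.87.

$120,395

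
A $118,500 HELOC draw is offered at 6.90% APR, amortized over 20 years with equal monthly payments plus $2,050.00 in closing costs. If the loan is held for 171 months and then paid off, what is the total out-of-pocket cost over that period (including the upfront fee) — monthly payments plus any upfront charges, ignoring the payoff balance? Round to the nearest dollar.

Monthly rate = 6.9%/12 = 0.0057500; payment = 118,500 × 0.0057500 / (1 − (1+0.0057500)^−240) = $911.63.
Total outlay = 171 × $911.63 + $2,050.00 = $157,938.73.

$157,939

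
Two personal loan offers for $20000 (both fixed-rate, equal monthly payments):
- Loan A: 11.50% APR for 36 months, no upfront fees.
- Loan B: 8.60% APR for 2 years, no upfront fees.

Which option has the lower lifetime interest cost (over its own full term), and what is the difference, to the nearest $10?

Loan B by $1,900

Loan A: at 11.50% the monthly rate is 0.0095833, so the payment is 20,000 × 0.0095833 / (1 − 1.0095833^−36) = $659.52.
Total interest on Loan A = 36 × $659.52 − $20,000 = $3,742.72.
Loan B: at 8.60% the monthly rate is 0.0071667, so the payment is 20,000 × 0.0071667 / (1 − 1.0071667^−24) = $910.03.
Total interest on Loan B = 24 × $910.03 − $20,000 = $1,840.72.
Loan B is lower by $1,902.00.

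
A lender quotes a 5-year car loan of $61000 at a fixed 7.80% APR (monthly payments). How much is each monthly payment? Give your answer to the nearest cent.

$1,231.03

At 7.80% the monthly rate is 0.0065000, so the payment is 61,000 × 0.0065000 / (1 − 1.0065000^−60) = $1,231.03.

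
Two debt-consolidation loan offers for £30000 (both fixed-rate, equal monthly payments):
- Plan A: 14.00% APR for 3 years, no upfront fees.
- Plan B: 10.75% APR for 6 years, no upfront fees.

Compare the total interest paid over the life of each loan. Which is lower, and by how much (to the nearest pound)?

Plan A by £3,926

Plan A: monthly rate = 14%/12 = 0.0116667; payment = 30,000 × 0.0116667 / (1 − (1+0.0116667)^−36) = £1,025.33.
Total interest on Plan A = 36 × £1,025.33 − £30,000 = £6,911.88.
Plan B: monthly rate = 10.75%/12 = 0.0089583; payment = 30,000 × 0.0089583 / (1 − (1+0.0089583)^−72) = £567.19.
Total interest on Plan B = 72 × £567.19 − £30,000 = £10,837.68.
Plan A is lower by £3,925.80.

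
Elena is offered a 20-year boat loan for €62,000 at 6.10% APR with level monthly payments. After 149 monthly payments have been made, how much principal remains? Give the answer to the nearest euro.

With monthly rate i = 6.1%/12 = 0.0050833, the balance after k of n payments is P · [(1+i)^n − (1+i)^k] / [(1+i)^n − 1].
(1+0.0050833)^240 = 3.37673625 and (1+0.0050833)^149 = 2.12867148, so the balance is 62,000 × (3.37673625 − 2.12867148) / (3.37673625 − 1) = €32,557.26.

€32,557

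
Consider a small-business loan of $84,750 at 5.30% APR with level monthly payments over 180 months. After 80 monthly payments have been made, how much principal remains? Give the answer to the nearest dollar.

With monthly rate i = 5.3%/12 = 0.0044167, the balance after k of n payments is P · [(1+i)^n − (1+i)^k] / [(1+i)^n − 1].
(1+0.0044167)^180 = 2.21056807 and (1+0.0044167)^80 = 1.42269839, so the balance is 84,750 × (2.21056807 − 1.42269839) / (2.21056807 − 1) = $55,157.54.

$55,158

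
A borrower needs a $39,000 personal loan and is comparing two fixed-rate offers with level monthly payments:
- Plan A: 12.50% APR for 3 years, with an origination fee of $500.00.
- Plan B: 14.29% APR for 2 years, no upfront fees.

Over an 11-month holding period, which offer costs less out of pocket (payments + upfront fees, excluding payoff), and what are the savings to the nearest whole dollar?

Plan A by $5,805

Plan A: monthly rate = 12.5%/12 = 0.0104167; payment = 39,000 × 0.0104167 / (1 − (1+0.0104167)^−36) = $1,304.69.
Plan B: at 14.29% the monthly rate is 0.0119083, so the payment is 39,000 × 0.0119083 / (1 − 1.0119083^−24) = $1,877.85.
Over 11 months: Plan A costs 11 × $1,304.69 + $500.00 = $14,851.59; Plan B costs 11 × $1,877.85 = $20,656.35.
Plan A is cheaper by $20,656.35 − $14,851.59 = $5,804.76.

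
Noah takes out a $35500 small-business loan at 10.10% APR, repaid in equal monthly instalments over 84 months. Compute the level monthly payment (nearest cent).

Monthly rate = 10.1%/12 = 0.0084167; payment = 35,500 × 0.0084167 / (1 − (1+0.0084167)^−84) = $591.18.

$591.18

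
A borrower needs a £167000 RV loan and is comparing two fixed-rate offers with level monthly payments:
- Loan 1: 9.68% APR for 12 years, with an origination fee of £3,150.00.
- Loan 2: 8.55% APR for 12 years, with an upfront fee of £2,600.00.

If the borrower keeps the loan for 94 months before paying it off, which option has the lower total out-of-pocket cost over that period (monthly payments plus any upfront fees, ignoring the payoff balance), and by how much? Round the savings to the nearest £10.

Loan 2 by £10,570

Loan 1: monthly rate = 9.68%/12 = 0.0080667; payment = 167,000 × 0.0080667 / (1 − (1+0.0080667)^−144) = £1,965.03.
Loan 2: at 8.55% the monthly rate is 0.0071250, so the payment is 167,000 × 0.0071250 / (1 − 1.0071250^−144) = £1,858.44.
Over 94 months: Loan 1 costs 94 × £1,965.03 + £3,150.00 = £187,862.82; Loan 2 costs 94 × £1,858.44 + £2,600.00 = £177,293.36.
Loan 2 is cheaper by £187,862.82 − £177,293.36 = £10,569.46.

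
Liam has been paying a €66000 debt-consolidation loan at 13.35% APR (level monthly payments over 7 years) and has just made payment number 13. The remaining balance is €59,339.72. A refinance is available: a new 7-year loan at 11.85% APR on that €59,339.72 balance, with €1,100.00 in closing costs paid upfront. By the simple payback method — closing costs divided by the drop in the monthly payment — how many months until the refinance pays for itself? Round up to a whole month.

Current payment = 66,000 × 13.35%/12 / (1 − (1+0.0111250)^−84) = €1,213.26.
Refinanced payment = 59,339.72 × 0.0098750 / (1 − (1+0.0098750)^−84) = €1,042.75.
Monthly savings = €1,213.26 − €1,042.75 = €170.51.
Break-even = €1,100.00 / €170.51 = 6.45 → 7 months.

7 months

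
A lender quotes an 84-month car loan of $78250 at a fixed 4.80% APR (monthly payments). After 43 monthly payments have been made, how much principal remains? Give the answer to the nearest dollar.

$41,468

With monthly rate i = 4.8%/12 = 0.0040000, the balance after k of n payments is P · [(1+i)^n − (1+i)^k] / [(1+i)^n − 1].
(1+0.0040000)^84 = 1.39840148 and (1+0.0040000)^43 = 1.18727043, so the balance is 78,250 × (1.39840148 − 1.18727043) / (1.39840148 − 1) = $41,468.23.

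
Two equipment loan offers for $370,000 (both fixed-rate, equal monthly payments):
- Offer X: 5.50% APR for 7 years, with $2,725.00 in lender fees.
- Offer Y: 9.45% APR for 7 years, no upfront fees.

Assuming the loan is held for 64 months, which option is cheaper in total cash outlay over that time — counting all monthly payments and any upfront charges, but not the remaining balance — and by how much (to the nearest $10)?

Offer X by $43,410

Offer X: at 5.50% the monthly rate is 0.0045833, so the payment is 370,000 × 0.0045833 / (1 − 1.0045833^−84) = $5,316.92.
Offer Y: monthly rate = 9.45%/12 = 0.0078750; payment = 370,000 × 0.0078750 / (1 − (1+0.0078750)^−84) = $6,037.80.
Over 64 months: Offer X costs 64 × $5,316.92 + $2,725.00 = $343,007.88; Offer Y costs 64 × $6,037.80 = $386,419.20.
Offer X is cheaper by $386,419.20 − $343,007.88 = $43,411.32.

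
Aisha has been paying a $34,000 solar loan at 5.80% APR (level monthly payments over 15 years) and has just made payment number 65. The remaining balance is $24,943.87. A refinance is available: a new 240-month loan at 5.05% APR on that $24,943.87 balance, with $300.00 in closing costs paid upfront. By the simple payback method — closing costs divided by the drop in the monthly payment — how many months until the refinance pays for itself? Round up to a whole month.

3 months

Current payment = 34,000 × 5.8%/12 / (1 − (1+0.0048333)^−180) = $283.25.
Refinanced payment = 24,943.87 × 0.0042083 / (1 − (1+0.0042083)^−240) = $165.31.
Monthly savings = $283.25 − $165.31 = $117.94.
Break-even = $300.00 / $117.94 = 2.54 → 3 months.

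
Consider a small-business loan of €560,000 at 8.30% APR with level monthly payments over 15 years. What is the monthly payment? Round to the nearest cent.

€5,449.09

At 8.30% the monthly rate is 0.0069167, so the payment is 560,000 × 0.0069167 / (1 − 1.0069167^−180) = €5,449.09.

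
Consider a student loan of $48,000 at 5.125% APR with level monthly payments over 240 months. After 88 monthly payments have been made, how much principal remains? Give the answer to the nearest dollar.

With monthly rate i = 5.125%/12 = 0.0042708, the balance after k of n payments is P · [(1+i)^n − (1+i)^k] / [(1+i)^n − 1].
(1+0.0042708)^240 = 2.78101901 and (1+0.0042708)^88 = 1.45503950, so the balance is 48,000 × (2.78101901 − 1.45503950) / (2.78101901 − 1) = $35,736.29.

$35,736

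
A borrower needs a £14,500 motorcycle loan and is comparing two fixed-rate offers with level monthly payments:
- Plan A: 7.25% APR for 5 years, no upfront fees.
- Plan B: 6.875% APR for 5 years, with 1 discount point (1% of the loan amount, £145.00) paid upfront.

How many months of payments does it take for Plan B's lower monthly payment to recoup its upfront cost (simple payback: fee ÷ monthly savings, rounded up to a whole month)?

57 months

Plan A: at 7.25% the monthly rate is 0.0060417, so the payment is 14,500 × 0.0060417 / (1 − 1.0060417^−60) = £288.83.
Plan B: at 6.875% the monthly rate is 0.0057292, so the payment is 14,500 × 0.0057292 / (1 − 1.0057292^−60) = £286.26.
Monthly savings = £288.83 − £286.26 = £2.57.
Break-even = £145.00 / £2.57 = 56.42 → 57 months.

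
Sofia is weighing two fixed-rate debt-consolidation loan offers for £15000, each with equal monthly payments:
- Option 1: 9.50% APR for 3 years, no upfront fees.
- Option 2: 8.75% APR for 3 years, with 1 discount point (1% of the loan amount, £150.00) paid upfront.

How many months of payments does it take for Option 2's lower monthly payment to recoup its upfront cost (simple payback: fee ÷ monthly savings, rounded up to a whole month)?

Option 1: at 9.50% the monthly rate is 0.0079167, so the payment is 15,000 × 0.0079167 / (1 − 1.0079167^−36) = £480.49.
Option 2: at 8.75% the monthly rate is 0.0072917, so the payment is 15,000 × 0.0072917 / (1 − 1.0072917^−36) = £475.25.
Monthly savings = £480.49 − £475.25 = £5.24.
Break-even = £150.00 / £5.24 = 28.63 → 29 months.

29 months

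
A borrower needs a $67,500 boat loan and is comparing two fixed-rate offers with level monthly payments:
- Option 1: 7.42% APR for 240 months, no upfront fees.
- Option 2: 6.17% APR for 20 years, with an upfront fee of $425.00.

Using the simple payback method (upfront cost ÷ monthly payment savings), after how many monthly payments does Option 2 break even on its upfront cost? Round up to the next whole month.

Option 1: at 7.42% the monthly rate is 0.0061833, so the payment is 67,500 × 0.0061833 / (1 − 1.0061833^−240) = $540.48.
Option 2: at 6.17% the monthly rate is 0.0051417, so the payment is 67,500 × 0.0051417 / (1 − 1.0051417^−240) = $490.23.
Monthly savings = $540.48 − $490.23 = $50.25.
Break-even = $425.00 / $50.25 = 8.46 → 9 months.

9 months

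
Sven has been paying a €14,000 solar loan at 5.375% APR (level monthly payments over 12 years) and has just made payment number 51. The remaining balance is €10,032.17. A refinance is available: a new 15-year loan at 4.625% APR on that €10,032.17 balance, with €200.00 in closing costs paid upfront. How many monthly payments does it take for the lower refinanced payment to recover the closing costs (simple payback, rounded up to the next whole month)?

4 months

Current payment = 14,000 × 5.375%/12 / (1 − (1+0.0044792)^−144) = €132.13.
Refinanced payment = 10,032.17 × 0.0038542 / (1 − (1+0.0038542)^−180) = €77.39.
Monthly savings = €132.13 − €77.39 = €54.74.
Break-even = €200.00 / €54.74 = 3.65 → 4 months.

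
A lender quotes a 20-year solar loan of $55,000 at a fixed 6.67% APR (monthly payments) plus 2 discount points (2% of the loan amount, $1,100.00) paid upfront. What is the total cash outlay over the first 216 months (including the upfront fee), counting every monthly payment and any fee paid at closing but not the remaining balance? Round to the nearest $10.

$90,870

At 6.67% the monthly rate is 0.0055583, so the payment is 55,000 × 0.0055583 / (1 − 1.0055583^−240) = $415.59.
Total outlay = 216 × $415.59 + $1,100.00 = $90,867.44.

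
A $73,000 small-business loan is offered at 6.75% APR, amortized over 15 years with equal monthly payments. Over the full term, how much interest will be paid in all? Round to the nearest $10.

$43,280

Monthly rate = 6.75%/12 = 0.0056250; payment = 73,000 × 0.0056250 / (1 − (1+0.0056250)^−180) = $645.98.
Total paid = 180 × $645.98 = $116,276.40; interest = $116,276.40 − $73,000 = $43,276.40.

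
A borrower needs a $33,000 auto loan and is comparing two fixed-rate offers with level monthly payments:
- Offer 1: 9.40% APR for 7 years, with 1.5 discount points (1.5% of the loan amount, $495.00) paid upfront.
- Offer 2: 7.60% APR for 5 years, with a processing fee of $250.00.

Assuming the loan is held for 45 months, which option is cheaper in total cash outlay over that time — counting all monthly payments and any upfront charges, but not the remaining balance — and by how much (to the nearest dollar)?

Offer 1: at 9.40% the monthly rate is 0.0078333, so the payment is 33,000 × 0.0078333 / (1 − 1.0078333^−84) = $537.66.
Offer 2: at 7.60% the monthly rate is 0.0063333, so the payment is 33,000 × 0.0063333 / (1 − 1.0063333^−60) = $662.82.
Over 45 months: Offer 1 costs 45 × $537.66 + $495.00 = $24,689.70; Offer 2 costs 45 × $662.82 + $250.00 = $30,076.90.
Offer 1 is cheaper by $30,076.90 − $24,689.70 = $5,387.20.

Offer 1 by $5,387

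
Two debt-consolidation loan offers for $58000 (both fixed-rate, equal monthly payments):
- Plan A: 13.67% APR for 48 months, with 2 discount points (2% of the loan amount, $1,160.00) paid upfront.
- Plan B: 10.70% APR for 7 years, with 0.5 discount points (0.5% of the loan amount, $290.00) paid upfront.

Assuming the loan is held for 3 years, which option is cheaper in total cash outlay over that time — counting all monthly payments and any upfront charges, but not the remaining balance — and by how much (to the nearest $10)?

Plan A: monthly rate = 13.67%/12 = 0.0113917; payment = 58,000 × 0.0113917 / (1 − (1+0.0113917)^−48) = $1,575.35.
Plan B: monthly rate = 10.7%/12 = 0.0089167; payment = 58,000 × 0.0089167 / (1 − (1+0.0089167)^−84) = $983.98.
Over 36 months: Plan A costs 36 × $1,575.35 + $1,160.00 = $57,872.60; Plan B costs 36 × $983.98 + $290.00 = $35,713.28.
Plan B is cheaper by $57,872.60 − $35,713.28 = $22,159.32.

Plan B by $22,160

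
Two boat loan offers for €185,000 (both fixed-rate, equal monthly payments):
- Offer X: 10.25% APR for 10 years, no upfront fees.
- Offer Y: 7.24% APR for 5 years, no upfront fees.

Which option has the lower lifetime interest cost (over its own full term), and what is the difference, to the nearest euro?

Offer Y by €75,404

Offer X: at 10.25% the monthly rate is 0.0085417, so the payment is 185,000 × 0.0085417 / (1 − 1.0085417^−120) = €2,470.47.
Total interest on Offer X = 120 × €2,470.47 − €185,000 = €111,456.40.
Offer Y: monthly rate = 7.24%/12 = 0.0060333; payment = 185,000 × 0.0060333 / (1 − (1+0.0060333)^−60) = €3,684.21.
Total interest on Offer Y = 60 × €3,684.21 − €185,000 = €36,052.60.
Offer Y is lower by €75,403.80.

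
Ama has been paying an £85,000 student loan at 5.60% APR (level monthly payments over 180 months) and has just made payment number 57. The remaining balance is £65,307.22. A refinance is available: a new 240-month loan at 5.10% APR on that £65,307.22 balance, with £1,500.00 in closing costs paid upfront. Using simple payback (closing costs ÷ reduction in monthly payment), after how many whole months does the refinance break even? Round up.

6 months

Current payment = 85,000 × 5.6%/12 / (1 − (1+0.0046667)^−180) = £699.04.
Refinanced payment = 65,307.22 × 0.0042500 / (1 − (1+0.0042500)^−240) = £434.61.
Monthly savings = £699.04 − £434.61 = £264.43.
Break-even = £1,500.00 / £264.43 = 5.67 → 6 months.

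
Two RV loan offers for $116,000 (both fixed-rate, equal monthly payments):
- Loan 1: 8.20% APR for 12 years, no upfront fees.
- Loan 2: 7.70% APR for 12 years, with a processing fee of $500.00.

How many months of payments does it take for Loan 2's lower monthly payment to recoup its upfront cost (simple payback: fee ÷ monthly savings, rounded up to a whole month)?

16 months

Loan 1: monthly rate = 8.2%/12 = 0.0068333; payment = 116,000 × 0.0068333 / (1 − (1+0.0068333)^−144) = $1,268.40.
Loan 2: at 7.70% the monthly rate is 0.0064167, so the payment is 116,000 × 0.0064167 / (1 − 1.0064167^−144) = $1,236.64.
Monthly savings = $1,268.40 − $1,236.64 = $31.76.
Break-even = $500.00 / $31.76 = 15.74 → 16 months.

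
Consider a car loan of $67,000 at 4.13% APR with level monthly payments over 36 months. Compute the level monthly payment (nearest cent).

$1,981.98

At 4.13% the monthly rate is 0.0034417, so the payment is 67,000 × 0.0034417 / (1 − 1.0034417^−36) = $1,981.98.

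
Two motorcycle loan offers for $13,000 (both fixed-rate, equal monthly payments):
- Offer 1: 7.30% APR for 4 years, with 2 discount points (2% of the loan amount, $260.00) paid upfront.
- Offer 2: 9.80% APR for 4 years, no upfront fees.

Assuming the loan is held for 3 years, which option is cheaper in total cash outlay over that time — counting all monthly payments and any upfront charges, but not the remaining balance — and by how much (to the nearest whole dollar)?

Offer 1: at 7.30% the monthly rate is 0.0060833, so the payment is 13,000 × 0.0060833 / (1 − 1.0060833^−48) = $313.11.
Offer 2: monthly rate = 9.8%/12 = 0.0081667; payment = 13,000 × 0.0081667 / (1 − (1+0.0081667)^−48) = $328.47.
Over 36 months: Offer 1 costs 36 × $313.11 + $260.00 = $11,531.96; Offer 2 costs 36 × $328.47 = $11,824.92.
Offer 1 is cheaper by $11,824.92 − $11,531.96 = $292.96.

Offer 1 by $293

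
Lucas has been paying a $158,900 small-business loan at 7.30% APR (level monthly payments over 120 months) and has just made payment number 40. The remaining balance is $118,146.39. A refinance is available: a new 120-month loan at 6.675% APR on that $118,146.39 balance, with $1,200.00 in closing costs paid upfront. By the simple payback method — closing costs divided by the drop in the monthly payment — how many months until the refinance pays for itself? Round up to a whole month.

Current payment = 158,900 × 7.3%/12 / (1 − (1+0.0060833)^−120) = $1,869.63.
Refinanced payment = 118,146.39 × 0.0055625 / (1 − (1+0.0055625)^−120) = $1,352.07.
Monthly savings = $1,869.63 − $1,352.07 = $517.56.
Break-even = $1,200.00 / $517.56 = 2.32 → 3 months.

3 months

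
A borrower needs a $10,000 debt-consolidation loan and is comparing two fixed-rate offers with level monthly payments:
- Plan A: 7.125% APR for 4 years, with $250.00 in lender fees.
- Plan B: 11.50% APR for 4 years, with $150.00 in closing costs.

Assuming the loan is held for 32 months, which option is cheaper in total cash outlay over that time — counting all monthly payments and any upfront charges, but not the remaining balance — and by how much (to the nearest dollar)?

Plan A: at 7.125% the monthly rate is 0.0059375, so the payment is 10,000 × 0.0059375 / (1 − 1.0059375^−48) = $240.04.
Plan B: monthly rate = 11.5%/12 = 0.0095833; payment = 10,000 × 0.0095833 / (1 − (1+0.0095833)^−48) = $260.89.
Over 32 months: Plan A costs 32 × $240.04 + $250.00 = $7,931.28; Plan B costs 32 × $260.89 + $150.00 = $8,498.48.
Plan A is cheaper by $8,498.48 − $7,931.28 = $567.20.

Plan A by $567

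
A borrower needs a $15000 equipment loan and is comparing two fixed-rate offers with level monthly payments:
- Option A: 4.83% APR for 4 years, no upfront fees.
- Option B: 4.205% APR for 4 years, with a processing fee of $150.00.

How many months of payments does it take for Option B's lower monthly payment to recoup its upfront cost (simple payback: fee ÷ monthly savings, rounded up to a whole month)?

36 months

Option A: at 4.83% the monthly rate is 0.0040250, so the payment is 15,000 × 0.0040250 / (1 − 1.0040250^−48) = $344.29.
Option B: at 4.205% the monthly rate is 0.0035042, so the payment is 15,000 × 0.0035042 / (1 − 1.0035042^−48) = $340.06.
Monthly savings = $344.29 − $340.06 = $4.23.
Break-even = $150.00 / $4.23 = 35.46 → 36 months.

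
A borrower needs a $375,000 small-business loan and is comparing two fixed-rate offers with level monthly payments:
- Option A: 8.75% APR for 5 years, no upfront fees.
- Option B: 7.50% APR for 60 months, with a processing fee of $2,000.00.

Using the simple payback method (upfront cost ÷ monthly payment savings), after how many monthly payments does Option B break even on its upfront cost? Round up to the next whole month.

Option A: at 8.75% the monthly rate is 0.0072917, so the payment is 375,000 × 0.0072917 / (1 − 1.0072917^−60) = $7,738.96.
Option B: monthly rate = 7.5%/12 = 0.0062500; payment = 375,000 × 0.0062500 / (1 − (1+0.0062500)^−60) = $7,514.23.
Monthly savings = $7,738.96 − $7,514.23 = $224.73.
Break-even = $2,000.00 / $224.73 = 8.90 → 9 months.

9 months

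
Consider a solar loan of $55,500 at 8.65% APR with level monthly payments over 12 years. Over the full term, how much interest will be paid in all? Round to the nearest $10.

$33,880

Monthly rate = 8.65%/12 = 0.0072083; payment = 55,500 × 0.0072083 / (1 − (1+0.0072083)^−144) = $620.72.
Total paid = 144 × $620.72 = $89,383.68; interest = $89,383.68 − $55,500 = $33,883.68.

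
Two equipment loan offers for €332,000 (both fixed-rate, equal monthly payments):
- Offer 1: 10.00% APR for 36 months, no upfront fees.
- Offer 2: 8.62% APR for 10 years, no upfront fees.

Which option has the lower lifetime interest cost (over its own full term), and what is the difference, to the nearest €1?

Offer 1 by €110,862

Offer 1: monthly rate = 10%/12 = 0.0083333; payment = 332,000 × 0.0083333 / (1 − (1+0.0083333)^−36) = €10,712.71.
Total interest on Offer 1 = 36 × €10,712.71 − €332,000 = €53,657.56.
Offer 2: monthly rate = 8.62%/12 = 0.0071833; payment = 332,000 × 0.0071833 / (1 − (1+0.0071833)^−120) = €4,137.66.
Total interest on Offer 2 = 120 × €4,137.66 − €332,000 = €164,519.20.
Offer 1 is lower by €110,861.64.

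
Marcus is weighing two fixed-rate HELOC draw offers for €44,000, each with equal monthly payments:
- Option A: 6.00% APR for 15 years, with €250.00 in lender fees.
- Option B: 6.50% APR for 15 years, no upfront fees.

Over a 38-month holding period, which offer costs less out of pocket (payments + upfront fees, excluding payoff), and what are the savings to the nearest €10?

Option A by €210

Option A: monthly rate = 6%/12 = 0.0050000; payment = 44,000 × 0.0050000 / (1 − (1+0.0050000)^−180) = €371.30.
Option B: monthly rate = 6.5%/12 = 0.0054167; payment = 44,000 × 0.0054167 / (1 − (1+0.0054167)^−180) = €383.29.
Over 38 months: Option A costs 38 × €371.30 + €250.00 = €14,359.40; Option B costs 38 × €383.29 = €14,565.02.
Option A is cheaper by €14,565.02 − €14,359.40 = €205.62.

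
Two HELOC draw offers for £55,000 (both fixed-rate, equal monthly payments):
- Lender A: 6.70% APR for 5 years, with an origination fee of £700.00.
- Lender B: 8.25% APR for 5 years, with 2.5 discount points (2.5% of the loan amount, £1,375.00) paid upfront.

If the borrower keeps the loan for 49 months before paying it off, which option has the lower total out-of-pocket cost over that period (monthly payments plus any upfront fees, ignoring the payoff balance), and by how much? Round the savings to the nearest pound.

Lender A: monthly rate = 6.7%/12 = 0.0055833; payment = 55,000 × 0.0055833 / (1 − (1+0.0055833)^−60) = £1,081.30.
Lender B: at 8.25% the monthly rate is 0.0068750, so the payment is 55,000 × 0.0068750 / (1 − 1.0068750^−60) = £1,121.79.
Over 49 months: Lender A costs 49 × £1,081.30 + £700.00 = £53,683.70; Lender B costs 49 × £1,121.79 + £1,375.00 = £56,342.71.
Lender A is cheaper by £56,342.71 − £53,683.70 = £2,659.01.

Lender A by £2,659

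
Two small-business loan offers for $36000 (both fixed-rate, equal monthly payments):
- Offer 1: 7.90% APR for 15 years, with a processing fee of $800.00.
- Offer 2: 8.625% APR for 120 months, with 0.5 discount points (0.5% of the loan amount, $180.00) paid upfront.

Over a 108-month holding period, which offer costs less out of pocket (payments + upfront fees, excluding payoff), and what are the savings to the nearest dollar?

Offer 1 by $10,914

Offer 1: monthly rate = 7.9%/12 = 0.0065833; payment = 36,000 × 0.0065833 / (1 − (1+0.0065833)^−180) = $341.96.
Offer 2: monthly rate = 8.625%/12 = 0.0071875; payment = 36,000 × 0.0071875 / (1 − (1+0.0071875)^−120) = $448.76.
Over 108 months: Offer 1 costs 108 × $341.96 + $800.00 = $37,731.68; Offer 2 costs 108 × $448.76 + $180.00 = $48,646.08.
Offer 1 is cheaper by $48,646.08 − $37,731.68 = $10,914.40.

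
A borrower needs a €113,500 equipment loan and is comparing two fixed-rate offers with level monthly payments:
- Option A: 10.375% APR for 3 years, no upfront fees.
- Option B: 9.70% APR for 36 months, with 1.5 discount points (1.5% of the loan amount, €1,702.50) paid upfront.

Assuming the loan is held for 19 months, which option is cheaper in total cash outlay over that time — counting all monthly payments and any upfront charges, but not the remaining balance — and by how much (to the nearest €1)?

Option A by €1,019

Option A: at 10.375% the monthly rate is 0.0086458, so the payment is 113,500 × 0.0086458 / (1 − 1.0086458^−36) = €3,682.34.
Option B: monthly rate = 9.7%/12 = 0.0080833; payment = 113,500 × 0.0080833 / (1 − (1+0.0080833)^−36) = €3,646.36.
Over 19 months: Option A costs 19 × €3,682.34 = €69,964.46; Option B costs 19 × €3,646.36 + €1,702.50 = €70,983.34.
Option A is cheaper by €70,983.34 − €69,964.46 = €1,018.88.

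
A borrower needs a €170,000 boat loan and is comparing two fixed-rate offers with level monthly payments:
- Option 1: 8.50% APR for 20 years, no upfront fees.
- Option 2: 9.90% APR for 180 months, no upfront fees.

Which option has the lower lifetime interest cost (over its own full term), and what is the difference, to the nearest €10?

Option 1: at 8.50% the monthly rate is 0.0070833, so the payment is 170,000 × 0.0070833 / (1 − 1.0070833^−240) = €1,475.30.
Total interest on Option 1 = 240 × €1,475.30 − €170,000 = €184,072.00.
Option 2: monthly rate = 9.9%/12 = 0.0082500; payment = 170,000 × 0.0082500 / (1 − (1+0.0082500)^−180) = €1,816.44.
Total interest on Option 2 = 180 × €1,816.44 − €170,000 = €156,959.20.
Option 2 is lower by €27,112.80.

Option 2 by €27,110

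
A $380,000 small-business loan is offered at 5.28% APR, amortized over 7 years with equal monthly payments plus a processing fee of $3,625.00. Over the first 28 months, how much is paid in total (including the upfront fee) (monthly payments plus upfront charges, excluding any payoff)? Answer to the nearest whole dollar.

At 5.28% the monthly rate is 0.0044000, so the payment is 380,000 × 0.0044000 / (1 − 1.0044000^−84) = $5,421.02.
Total outlay = 28 × $5,421.02 + $3,625.00 = $155,413.56.

$155,414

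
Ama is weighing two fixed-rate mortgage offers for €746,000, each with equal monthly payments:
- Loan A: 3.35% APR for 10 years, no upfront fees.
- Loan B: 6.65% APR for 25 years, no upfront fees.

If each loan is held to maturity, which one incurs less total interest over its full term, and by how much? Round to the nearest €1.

Loan A by €653,207

Loan A: at 3.35% the monthly rate is 0.0027917, so the payment is 746,000 × 0.0027917 / (1 − 1.0027917^−120) = €7,324.58.
Total interest on Loan A = 120 × €7,324.58 − €746,000 = €132,949.60.
Loan B: monthly rate = 6.65%/12 = 0.0055417; payment = 746,000 × 0.0055417 / (1 − (1+0.0055417)^−300) = €5,107.19.
Total interest on Loan B = 300 × €5,107.19 − €746,000 = €786,157.00.
Loan A is lower by €653,207.40.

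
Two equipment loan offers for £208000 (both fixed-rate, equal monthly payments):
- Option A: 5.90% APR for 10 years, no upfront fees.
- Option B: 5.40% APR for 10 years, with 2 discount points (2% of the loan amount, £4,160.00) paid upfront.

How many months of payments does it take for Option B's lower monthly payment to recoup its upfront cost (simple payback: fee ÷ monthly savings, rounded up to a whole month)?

Option A: monthly rate = 5.9%/12 = 0.0049167; payment = 208,000 × 0.0049167 / (1 − (1+0.0049167)^−120) = £2,298.79.
Option B: at 5.40% the monthly rate is 0.0045000, so the payment is 208,000 × 0.0045000 / (1 − 1.0045000^−120) = £2,247.05.
Monthly savings = £2,298.79 − £2,247.05 = £51.74.
Break-even = £4,160.00 / £51.74 = 80.40 → 81 months.

81 months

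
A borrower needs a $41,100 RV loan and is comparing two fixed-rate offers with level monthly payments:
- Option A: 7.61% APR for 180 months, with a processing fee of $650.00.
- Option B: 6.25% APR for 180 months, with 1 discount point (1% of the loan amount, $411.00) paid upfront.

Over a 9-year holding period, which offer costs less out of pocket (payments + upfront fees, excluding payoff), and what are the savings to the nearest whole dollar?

Option A: monthly rate = 7.61%/12 = 0.0063417; payment = 41,100 × 0.0063417 / (1 − (1+0.0063417)^−180) = $383.58.
Option B: monthly rate = 6.25%/12 = 0.0052083; payment = 41,100 × 0.0052083 / (1 − (1+0.0052083)^−180) = $352.40.
Over 108 months: Option A costs 108 × $383.58 + $650.00 = $42,076.64; Option B costs 108 × $352.40 + $411.00 = $38,470.20.
Option B is cheaper by $42,076.64 − $38,470.20 = $3,606.44.

Option B by $3,606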